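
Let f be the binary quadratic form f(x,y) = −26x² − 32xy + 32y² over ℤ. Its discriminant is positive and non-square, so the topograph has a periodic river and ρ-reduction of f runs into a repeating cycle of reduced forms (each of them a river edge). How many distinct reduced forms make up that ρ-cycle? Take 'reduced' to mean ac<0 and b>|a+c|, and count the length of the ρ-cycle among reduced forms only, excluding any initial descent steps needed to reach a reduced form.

D = 4352, ⌊√D⌋ = 65
descent: ρ → (32,32,-26)  [lands on river]
river: ρ → (-26,20,38)
river: ρ → (38,56,-8)
river: ρ → (-8,56,38)
river: ρ → (38,20,-26)
river: ρ → (-26,32,32)
ρ-cycle length = 6 (tail of 1 descent step not counted)

6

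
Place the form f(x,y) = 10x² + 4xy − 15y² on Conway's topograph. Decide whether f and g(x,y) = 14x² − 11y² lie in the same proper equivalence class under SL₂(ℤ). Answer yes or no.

D₁ = 616, D₂ = 616
river cycle of f (length 10): (10, 24, -1), (-1, 24, 10), (10, 16, -9), (-9, 20, 6), (6, 16, -15), (-15, 14, 7), (7, 14, -15), (-15, 16, 6), (6, 20, -9), (-9, 16, 10)
river cycle of g (length 8): (-11, 22, 3), (3, 20, -18), (-18, 16, 5), (5, 24, -2), (-2, 24, 5), (5, 16, -18), (-18, 20, 3), (3, 22, -11)
cycles differ ⇒ inequivalent

no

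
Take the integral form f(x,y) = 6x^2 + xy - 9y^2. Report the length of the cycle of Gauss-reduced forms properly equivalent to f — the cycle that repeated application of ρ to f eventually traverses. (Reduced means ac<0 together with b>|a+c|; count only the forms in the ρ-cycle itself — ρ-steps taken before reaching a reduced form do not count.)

D = 217, ⌊√D⌋ = 14
descent: ρ → (-9,-1,6)
descent: ρ → (6,13,-2)  [lands on river]
river: ρ → (-2,11,12)
river: ρ → (12,13,-1)
river: ρ → (-1,13,12)
river: ρ → (12,11,-2)
river: ρ → (-2,13,6)
river: ρ → (6,11,-4)
river: ρ → (-4,13,3)
river: ρ → (3,11,-8)
river: ρ → (-8,5,6)
river: ρ → (6,7,-7)
river: ρ → (-7,7,6)
river: ρ → (6,5,-8)
river: ρ → (-8,11,3)
river: ρ → (3,13,-4)
river: ρ → (-4,11,6)
ρ-cycle length = 16 (tail of 2 descent steps not counted)

16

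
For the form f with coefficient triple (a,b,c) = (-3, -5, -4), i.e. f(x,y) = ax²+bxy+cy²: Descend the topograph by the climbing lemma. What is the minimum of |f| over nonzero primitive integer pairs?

translate: b→-1 (≡5 mod 6), so (3,5,4)→(3,-1,2)
flip: (3,-1,2)→(2,1,3)
reduced (well bottom): (2,1,3) with a≤c, −a<b≤a
well minimum |f| = |-2| = 2 (negative-definite)

2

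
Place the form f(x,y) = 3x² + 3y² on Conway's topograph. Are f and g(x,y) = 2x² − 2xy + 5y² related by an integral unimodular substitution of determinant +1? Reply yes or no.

D₁ = -36, D₂ = -36
f: reduced (well bottom): (3,0,3) with a≤c, −a<b≤a
g: translate: b→2 (≡-2 mod 4), so (2,-2,5)→(2,2,5)
g: reduced (well bottom): (2,2,5) with a≤c, −a<b≤a
reduced forms (3, 0, 3) vs (2, 2, 5) ⇒ inequivalent

no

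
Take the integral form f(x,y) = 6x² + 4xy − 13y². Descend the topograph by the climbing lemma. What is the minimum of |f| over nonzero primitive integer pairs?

descent: ρ → (-13,-4,6)
descent: ρ → (6,16,-3)  [lands on river]
river: ρ → (-3,14,11)
river: ρ → (11,8,-6)
river: ρ → (-6,16,3)
river: ρ → (3,14,-11)
river: ρ → (-11,8,6)
closes: descent 2, river 6
min |a| on river = 3

3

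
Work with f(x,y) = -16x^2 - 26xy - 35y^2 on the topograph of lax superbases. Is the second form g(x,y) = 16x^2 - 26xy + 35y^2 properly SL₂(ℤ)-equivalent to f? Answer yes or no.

D₁ = -1564, D₂ = -1564
f is negative-definite; reduce −f:
−f: translate: b→-6 (≡26 mod 32), so (16,26,35)→(16,-6,25)
−f: reduced (well bottom): (16,-6,25) with a≤c, −a<b≤a
flip sign back: reduced form of f is (-16,6,-25)
g: translate: b→6 (≡-26 mod 32), so (16,-26,35)→(16,6,25)
g: reduced (well bottom): (16,6,25) with a≤c, −a<b≤a
reduced forms (-16, 6, -25) vs (16, 6, 25) ⇒ inequivalent

no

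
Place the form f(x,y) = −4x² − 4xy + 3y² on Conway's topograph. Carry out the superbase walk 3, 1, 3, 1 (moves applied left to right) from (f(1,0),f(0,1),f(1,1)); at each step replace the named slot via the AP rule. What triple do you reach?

start (-4,3,-5) = (f(1,0),f(0,1),f(1,1))
replace slot 3: 2·((-4)+3) − (-5) = 3 → (-4,3,3)
replace slot 1: 2·(3+3) − (-4) = 16 → (16,3,3)
replace slot 3: 2·(16+3) − 3 = 35 → (16,3,35)
replace slot 1: 2·(3+35) − 16 = 60 → (60,3,35)

60,3,35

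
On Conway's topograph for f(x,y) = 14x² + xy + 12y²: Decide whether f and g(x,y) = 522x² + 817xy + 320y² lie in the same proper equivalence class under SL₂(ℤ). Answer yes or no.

D₁ = -671, D₂ = -671
f: flip: (14,1,12)→(12,-1,14)
f: reduced (well bottom): (12,-1,14) with a≤c, −a<b≤a
g: translate: b→-227 (≡817 mod 1044), so (522,817,320)→(522,-227,25)
g: flip: (522,-227,25)→(25,227,522)
g: translate: b→-23 (≡227 mod 50), so (25,227,522)→(25,-23,12)
g: flip: (25,-23,12)→(12,23,25)
g: translate: b→-1 (≡23 mod 24), so (12,23,25)→(12,-1,14)
g: reduced (well bottom): (12,-1,14) with a≤c, −a<b≤a
reduced forms (12, -1, 14) vs (12, -1, 14) ⇒ equivalent

yes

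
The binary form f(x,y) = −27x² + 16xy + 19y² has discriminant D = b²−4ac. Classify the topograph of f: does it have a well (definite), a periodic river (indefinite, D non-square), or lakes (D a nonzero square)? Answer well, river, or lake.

D = b²−4ac = 16² − 4·(-27)·19 = 2308
D > 0 non-square ⇒ indefinite ⇒ periodic river

river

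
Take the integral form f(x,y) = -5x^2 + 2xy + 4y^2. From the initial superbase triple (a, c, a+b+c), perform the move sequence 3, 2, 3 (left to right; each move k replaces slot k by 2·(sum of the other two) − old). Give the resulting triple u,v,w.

start (-5,4,1) = (f(1,0),f(0,1),f(1,1))
replace slot 3: 2·((-5)+4) − 1 = -3 → (-5,4,-3)
replace slot 2: 2·((-5)+(-3)) − 4 = -20 → (-5,-20,-3)
replace slot 3: 2·((-5)+(-20)) − (-3) = -47 → (-5,-20,-47)

-5,-20,-47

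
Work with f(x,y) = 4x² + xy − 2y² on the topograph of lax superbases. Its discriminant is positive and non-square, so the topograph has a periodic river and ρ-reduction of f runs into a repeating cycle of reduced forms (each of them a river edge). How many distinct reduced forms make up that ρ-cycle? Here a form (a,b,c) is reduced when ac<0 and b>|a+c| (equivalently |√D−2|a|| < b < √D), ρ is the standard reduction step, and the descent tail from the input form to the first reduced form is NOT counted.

D = 33, ⌊√D⌋ = 5
descent: ρ → (-2,3,3)  [lands on river]
river: ρ → (3,3,-2)
river: ρ → (-2,5,1)
river: ρ → (1,5,-2)
ρ-cycle length = 4 (tail of 1 descent step not counted)

4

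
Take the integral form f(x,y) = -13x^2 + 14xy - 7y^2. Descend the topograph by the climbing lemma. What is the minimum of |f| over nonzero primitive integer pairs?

translate: b→12 (≡-14 mod 26), so (13,-14,7)→(13,12,6)
flip: (13,12,6)→(6,-12,13)
translate: b→0 (≡-12 mod 12), so (6,-12,13)→(6,0,7)
reduced (well bottom): (6,0,7) with a≤c, −a<b≤a
well minimum |f| = |-6| = 6 (negative-definite)

6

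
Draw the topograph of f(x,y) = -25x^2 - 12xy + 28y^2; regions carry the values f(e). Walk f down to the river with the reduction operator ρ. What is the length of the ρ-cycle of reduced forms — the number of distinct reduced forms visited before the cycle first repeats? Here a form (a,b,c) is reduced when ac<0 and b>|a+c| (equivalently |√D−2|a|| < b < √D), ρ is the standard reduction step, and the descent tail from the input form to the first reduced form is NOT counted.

D = 2944, ⌊√D⌋ = 54
descent: ρ → (28,12,-25)  [lands on river]
river: ρ → (-25,38,15)
river: ρ → (15,52,-4)
river: ρ → (-4,52,15)
river: ρ → (15,38,-25)
river: ρ → (-25,12,28)
river: ρ → (28,44,-9)
river: ρ → (-9,46,23)
river: ρ → (23,46,-9)
river: ρ → (-9,44,28)
ρ-cycle length = 10 (tail of 1 descent step not counted)

10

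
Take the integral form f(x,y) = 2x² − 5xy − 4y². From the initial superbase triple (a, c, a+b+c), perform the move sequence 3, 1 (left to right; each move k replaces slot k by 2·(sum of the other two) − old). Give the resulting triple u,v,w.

start (2,-4,-7) = (f(1,0),f(0,1),f(1,1))
replace slot 3: 2·(2+(-4)) − (-7) = 3 → (2,-4,3)
replace slot 1: 2·((-4)+3) − 2 = -4 → (-4,-4,3)

-4,-4,3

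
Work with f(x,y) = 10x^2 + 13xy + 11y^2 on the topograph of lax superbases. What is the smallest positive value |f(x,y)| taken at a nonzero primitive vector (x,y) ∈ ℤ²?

translate: b→-7 (≡13 mod 20), so (10,13,11)→(10,-7,8)
flip: (10,-7,8)→(8,7,10)
reduced (well bottom): (8,7,10) with a≤c, −a<b≤a
well minimum = a = 8

8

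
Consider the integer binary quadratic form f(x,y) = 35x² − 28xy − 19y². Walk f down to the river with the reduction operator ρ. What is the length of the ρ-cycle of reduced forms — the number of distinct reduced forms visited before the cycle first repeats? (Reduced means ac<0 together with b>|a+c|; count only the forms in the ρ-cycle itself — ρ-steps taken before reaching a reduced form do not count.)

D = 3444, ⌊√D⌋ = 58
descent: ρ → (-19,28,35)  [lands on river]
river: ρ → (35,42,-12)
river: ρ → (-12,54,11)
river: ρ → (11,56,-7)
river: ρ → (-7,56,11)
river: ρ → (11,54,-12)
river: ρ → (-12,42,35)
river: ρ → (35,28,-19)
river: ρ → (-19,48,15)
river: ρ → (15,42,-28)
river: ρ → (-28,14,29)
river: ρ → (29,44,-13)
river: ρ → (-13,34,44)
river: ρ → (44,54,-3)
river: ρ → (-3,54,44)
river: ρ → (44,34,-13)
river: ρ → (-13,44,29)
river: ρ → (29,14,-28)
river: ρ → (-28,42,15)
river: ρ → (15,48,-19)
ρ-cycle length = 20 (tail of 1 descent step not counted)

20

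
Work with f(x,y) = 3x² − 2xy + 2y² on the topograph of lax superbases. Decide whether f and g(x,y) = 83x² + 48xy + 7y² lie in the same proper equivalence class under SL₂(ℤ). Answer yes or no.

D₁ = -20, D₂ = -20
f: flip: (3,-2,2)→(2,2,3)
f: reduced (well bottom): (2,2,3) with a≤c, −a<b≤a
g: flip: (83,48,7)→(7,-48,83)
g: translate: b→-6 (≡-48 mod 14), so (7,-48,83)→(7,-6,2)
g: flip: (7,-6,2)→(2,6,7)
g: translate: b→2 (≡6 mod 4), so (2,6,7)→(2,2,3)
g: reduced (well bottom): (2,2,3) with a≤c, −a<b≤a
reduced forms (2, 2, 3) vs (2, 2, 3) ⇒ equivalent

yes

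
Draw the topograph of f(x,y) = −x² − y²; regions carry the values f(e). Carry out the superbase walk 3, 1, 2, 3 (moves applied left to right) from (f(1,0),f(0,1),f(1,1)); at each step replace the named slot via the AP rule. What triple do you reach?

start (-1,-1,-2) = (f(1,0),f(0,1),f(1,1))
replace slot 3: 2·((-1)+(-1)) − (-2) = -2 → (-1,-1,-2)
replace slot 1: 2·((-1)+(-2)) − (-1) = -5 → (-5,-1,-2)
replace slot 2: 2·((-5)+(-2)) − (-1) = -13 → (-5,-13,-2)
replace slot 3: 2·((-5)+(-13)) − (-2) = -34 → (-5,-13,-34)

-5,-13,-34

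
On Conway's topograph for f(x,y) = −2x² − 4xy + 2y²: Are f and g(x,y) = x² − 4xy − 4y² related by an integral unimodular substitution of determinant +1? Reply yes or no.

D₁ = 32, D₂ = 32
river cycle of f (length 2): (2, 4, -2), (-2, 4, 2)
river cycle of g (length 2): (-4, 4, 1), (1, 4, -4)
cycles differ ⇒ inequivalent

no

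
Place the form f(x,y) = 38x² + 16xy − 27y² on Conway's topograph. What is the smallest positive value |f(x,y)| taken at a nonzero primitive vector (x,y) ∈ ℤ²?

river: ρ → (-27,38,27)
river: ρ → (27,16,-38)
river: ρ → (-38,60,5)
river: ρ → (5,60,-38)
river: ρ → (-38,16,27)
river: ρ → (27,38,-27)
river: ρ → (-27,16,38)
river: ρ → (38,60,-5)
river: ρ → (-5,60,38)
river: ρ → (38,16,-27)
closes: descent 0, river 10
min |a| on river = 5

5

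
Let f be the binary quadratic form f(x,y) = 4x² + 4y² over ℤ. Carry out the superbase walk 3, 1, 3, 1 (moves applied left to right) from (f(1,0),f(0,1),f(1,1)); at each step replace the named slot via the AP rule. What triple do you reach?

start (4,4,8) = (f(1,0),f(0,1),f(1,1))
replace slot 3: 2·(4+4) − 8 = 8 → (4,4,8)
replace slot 1: 2·(4+8) − 4 = 20 → (20,4,8)
replace slot 3: 2·(20+4) − 8 = 40 → (20,4,40)
replace slot 1: 2·(4+40) − 20 = 68 → (68,4,40)

68,4,40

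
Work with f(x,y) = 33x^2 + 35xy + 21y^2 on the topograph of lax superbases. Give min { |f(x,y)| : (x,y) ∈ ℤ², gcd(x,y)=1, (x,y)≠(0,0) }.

translate: b→-31 (≡35 mod 66), so (33,35,21)→(33,-31,19)
flip: (33,-31,19)→(19,31,33)
translate: b→-7 (≡31 mod 38), so (19,31,33)→(19,-7,21)
reduced (well bottom): (19,-7,21) with a≤c, −a<b≤a
well minimum = a = 19

19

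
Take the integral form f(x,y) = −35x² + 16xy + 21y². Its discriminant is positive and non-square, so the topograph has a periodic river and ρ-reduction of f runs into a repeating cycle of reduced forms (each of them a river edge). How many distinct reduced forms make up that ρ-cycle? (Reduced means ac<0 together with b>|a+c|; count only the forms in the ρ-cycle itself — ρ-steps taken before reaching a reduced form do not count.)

D = 3196, ⌊√D⌋ = 56
river: ρ → (21,26,-30)
river: ρ → (-30,34,17)
river: ρ → (17,34,-30)
river: ρ → (-30,26,21)
river: ρ → (21,16,-35)
river: ρ → (-35,54,2)
river: ρ → (2,54,-35)
river: ρ → (-35,16,21)
ρ-cycle length = 8 (tail of 0 descent steps not counted)

8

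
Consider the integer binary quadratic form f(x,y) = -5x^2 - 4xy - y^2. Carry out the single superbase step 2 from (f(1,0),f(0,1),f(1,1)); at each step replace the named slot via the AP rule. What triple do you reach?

start (-5,-1,-10) = (f(1,0),f(0,1),f(1,1))
replace slot 2: 2·((-5)+(-10)) − (-1) = -29 → (-5,-29,-10)

-5,-29,-10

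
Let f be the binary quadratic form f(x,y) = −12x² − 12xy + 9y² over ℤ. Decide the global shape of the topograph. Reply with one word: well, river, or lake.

D = b²−4ac = (-12)² − 4·(-12)·9 = 576
D = 24² is a perfect square ⇒ form factors over ℤ ⇒ lakes

lake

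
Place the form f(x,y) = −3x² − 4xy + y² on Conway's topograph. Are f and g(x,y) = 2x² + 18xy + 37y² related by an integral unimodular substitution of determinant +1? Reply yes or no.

D₁ = 28, D₂ = 28
river cycle of f (length 4): (1, 4, -3), (-3, 2, 2), (2, 2, -3), (-3, 4, 1)
river cycle of g (length 4): (2, 2, -3), (-3, 4, 1), (1, 4, -3), (-3, 2, 2)
cycles coincide ⇒ equivalent

yes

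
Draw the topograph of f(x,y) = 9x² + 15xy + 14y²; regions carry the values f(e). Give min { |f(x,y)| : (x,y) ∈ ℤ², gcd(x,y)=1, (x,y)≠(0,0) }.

translate: b→-3 (≡15 mod 18), so (9,15,14)→(9,-3,8)
flip: (9,-3,8)→(8,3,9)
reduced (well bottom): (8,3,9) with a≤c, −a<b≤a
well minimum = a = 8

8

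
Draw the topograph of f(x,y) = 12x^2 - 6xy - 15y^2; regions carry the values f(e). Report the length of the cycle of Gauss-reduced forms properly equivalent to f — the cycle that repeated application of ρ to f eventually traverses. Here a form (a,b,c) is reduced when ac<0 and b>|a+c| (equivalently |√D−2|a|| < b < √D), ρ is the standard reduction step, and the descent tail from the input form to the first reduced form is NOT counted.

D = 756, ⌊√D⌋ = 27
descent: ρ → (-15,6,12)  [lands on river]
river: ρ → (12,18,-9)
river: ρ → (-9,18,12)
river: ρ → (12,6,-15)
river: ρ → (-15,24,3)
river: ρ → (3,24,-15)
ρ-cycle length = 6 (tail of 1 descent step not counted)

6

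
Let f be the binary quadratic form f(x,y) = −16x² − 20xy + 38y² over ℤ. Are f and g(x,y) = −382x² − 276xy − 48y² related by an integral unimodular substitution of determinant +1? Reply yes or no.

D₁ = 2832, D₂ = 2832
river cycle of f (length 8): (-16, 44, 14), (14, 40, -22), (-22, 48, 6), (6, 48, -22), (-22, 40, 14), (14, 44, -16), (-16, 52, 2), (2, 52, -16)
river cycle of g (length 8): (14, 40, -22), (-22, 48, 6), (6, 48, -22), (-22, 40, 14), (14, 44, -16), (-16, 52, 2), (2, 52, -16), (-16, 44, 14)
cycles coincide ⇒ equivalent

yes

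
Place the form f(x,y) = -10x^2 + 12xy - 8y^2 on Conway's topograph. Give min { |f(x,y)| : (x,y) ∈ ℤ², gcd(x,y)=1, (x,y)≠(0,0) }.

translate: b→8 (≡-12 mod 20), so (10,-12,8)→(10,8,6)
flip: (10,8,6)→(6,-8,10)
translate: b→4 (≡-8 mod 12), so (6,-8,10)→(6,4,8)
reduced (well bottom): (6,4,8) with a≤c, −a<b≤a
well minimum |f| = |-6| = 6 (negative-definite)

6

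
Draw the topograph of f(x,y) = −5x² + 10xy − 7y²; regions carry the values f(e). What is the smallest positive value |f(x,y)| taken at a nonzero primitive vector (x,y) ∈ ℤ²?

translate: b→0 (≡-10 mod 10), so (5,-10,7)→(5,0,2)
flip: (5,0,2)→(2,0,5)
reduced (well bottom): (2,0,5) with a≤c, −a<b≤a
well minimum |f| = |-2| = 2 (negative-definite)

2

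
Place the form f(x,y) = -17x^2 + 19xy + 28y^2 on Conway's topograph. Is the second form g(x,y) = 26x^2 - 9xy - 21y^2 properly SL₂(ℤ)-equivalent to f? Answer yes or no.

D₁ = 2265, D₂ = 2265
river cycle of f (length 22): (28, 37, -8), (-8, 43, 13), (13, 35, -20), (-20, 45, 3), (3, 45, -20), (-20, 35, 13), (13, 43, -8), (-8, 37, 28), (28, 19, -17), (-17, 15, 30), … (12 more)
river cycle of g (length 26): (-21, 9, 26), (26, 43, -4), (-4, 45, 15), (15, 45, -4), (-4, 43, 26), (26, 9, -21), (-21, 33, 14), (14, 23, -31), (-31, 39, 6), (6, 45, -10), … (16 more)
cycles differ ⇒ inequivalent

no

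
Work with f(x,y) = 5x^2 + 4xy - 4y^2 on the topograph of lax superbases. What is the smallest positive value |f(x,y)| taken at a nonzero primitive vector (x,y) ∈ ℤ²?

river: ρ → (-4,4,5)
river: ρ → (5,6,-3)
river: ρ → (-3,6,5)
river: ρ → (5,4,-4)
closes: descent 0, river 4
min |a| on river = 3

3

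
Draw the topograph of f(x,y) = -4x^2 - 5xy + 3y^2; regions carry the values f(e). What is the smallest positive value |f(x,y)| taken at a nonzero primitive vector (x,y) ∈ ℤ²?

descent: ρ → (3,5,-4)  [lands on river]
river: ρ → (-4,3,4)
river: ρ → (4,5,-3)
river: ρ → (-3,7,2)
river: ρ → (2,5,-6)
river: ρ → (-6,7,1)
river: ρ → (1,7,-6)
river: ρ → (-6,5,2)
river: ρ → (2,7,-3)
river: ρ → (-3,5,4)
river: ρ → (4,3,-4)
river: ρ → (-4,5,3)
river: ρ → (3,7,-2)
river: ρ → (-2,5,6)
river: ρ → (6,7,-1)
river: ρ → (-1,7,6)
river: ρ → (6,5,-2)
river: ρ → (-2,7,3)
closes: descent 1, river 18
min |a| on river = 1

1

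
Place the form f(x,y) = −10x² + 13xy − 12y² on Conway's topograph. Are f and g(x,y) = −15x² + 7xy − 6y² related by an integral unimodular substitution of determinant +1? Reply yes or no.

D₁ = -311, D₂ = -311
f is negative-definite; reduce −f:
−f: translate: b→7 (≡-13 mod 20), so (10,-13,12)→(10,7,9)
−f: flip: (10,7,9)→(9,-7,10)
−f: reduced (well bottom): (9,-7,10) with a≤c, −a<b≤a
flip sign back: reduced form of f is (-9,7,-10)
g is negative-definite; reduce −g:
−g: flip: (15,-7,6)→(6,7,15)
−g: translate: b→-5 (≡7 mod 12), so (6,7,15)→(6,-5,14)
−g: reduced (well bottom): (6,-5,14) with a≤c, −a<b≤a
flip sign back: reduced form of g is (-6,5,-14)
reduced forms (-9, 7, -10) vs (-6, 5, -14) ⇒ inequivalent

no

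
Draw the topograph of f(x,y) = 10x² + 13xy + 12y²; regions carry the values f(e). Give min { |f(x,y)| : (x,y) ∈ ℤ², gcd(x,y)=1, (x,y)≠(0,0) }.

translate: b→-7 (≡13 mod 20), so (10,13,12)→(10,-7,9)
flip: (10,-7,9)→(9,7,10)
reduced (well bottom): (9,7,10) with a≤c, −a<b≤a
well minimum = a = 9

9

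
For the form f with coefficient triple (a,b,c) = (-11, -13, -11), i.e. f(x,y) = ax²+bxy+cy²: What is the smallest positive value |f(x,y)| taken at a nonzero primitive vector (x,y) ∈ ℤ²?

translate: b→-9 (≡13 mod 22), so (11,13,11)→(11,-9,9)
flip: (11,-9,9)→(9,9,11)
reduced (well bottom): (9,9,11) with a≤c, −a<b≤a
well minimum |f| = |-9| = 9 (negative-definite)

9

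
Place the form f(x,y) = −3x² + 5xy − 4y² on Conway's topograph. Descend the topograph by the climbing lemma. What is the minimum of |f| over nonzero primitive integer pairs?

translate: b→1 (≡-5 mod 6), so (3,-5,4)→(3,1,2)
flip: (3,1,2)→(2,-1,3)
reduced (well bottom): (2,-1,3) with a≤c, −a<b≤a
well minimum |f| = |-2| = 2 (negative-definite)

2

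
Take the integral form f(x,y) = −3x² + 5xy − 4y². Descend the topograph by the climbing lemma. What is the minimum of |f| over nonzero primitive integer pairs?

translate: b→1 (≡-5 mod 6), so (3,-5,4)→(3,1,2)
flip: (3,1,2)→(2,-1,3)
reduced (well bottom): (2,-1,3) with a≤c, −a<b≤a
well minimum |f| = |-2| = 2 (negative-definite)

2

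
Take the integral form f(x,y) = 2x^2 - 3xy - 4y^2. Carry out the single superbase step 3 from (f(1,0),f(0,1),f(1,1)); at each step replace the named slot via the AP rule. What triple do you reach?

start (2,-4,-5) = (f(1,0),f(0,1),f(1,1))
replace slot 3: 2·(2+(-4)) − (-5) = 1 → (2,-4,1)

2,-4,1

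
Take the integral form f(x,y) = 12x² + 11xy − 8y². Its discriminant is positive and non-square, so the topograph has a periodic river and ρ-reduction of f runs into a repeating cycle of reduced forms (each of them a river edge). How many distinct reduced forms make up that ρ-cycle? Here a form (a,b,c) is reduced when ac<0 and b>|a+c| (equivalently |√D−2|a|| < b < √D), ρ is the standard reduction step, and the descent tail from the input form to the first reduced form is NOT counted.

D = 505, ⌊√D⌋ = 22
river: ρ → (-8,21,2)
river: ρ → (2,19,-18)
river: ρ → (-18,17,3)
river: ρ → (3,19,-12)
river: ρ → (-12,5,10)
river: ρ → (10,15,-7)
river: ρ → (-7,13,12)
river: ρ → (12,11,-8)
ρ-cycle length = 8 (tail of 0 descent steps not counted)

8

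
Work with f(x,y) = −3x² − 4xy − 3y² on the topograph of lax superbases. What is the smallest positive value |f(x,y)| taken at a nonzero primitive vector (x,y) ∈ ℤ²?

translate: b→-2 (≡4 mod 6), so (3,4,3)→(3,-2,2)
flip: (3,-2,2)→(2,2,3)
reduced (well bottom): (2,2,3) with a≤c, −a<b≤a
well minimum |f| = |-2| = 2 (negative-definite)

2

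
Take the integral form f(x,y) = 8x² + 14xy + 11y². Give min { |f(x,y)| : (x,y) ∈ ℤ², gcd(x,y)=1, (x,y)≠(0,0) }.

translate: b→-2 (≡14 mod 16), so (8,14,11)→(8,-2,5)
flip: (8,-2,5)→(5,2,8)
reduced (well bottom): (5,2,8) with a≤c, −a<b≤a
well minimum = a = 5

5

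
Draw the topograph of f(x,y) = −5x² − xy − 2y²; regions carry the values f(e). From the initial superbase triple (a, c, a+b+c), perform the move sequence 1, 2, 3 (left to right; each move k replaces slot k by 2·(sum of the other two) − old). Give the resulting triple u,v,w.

start (-5,-2,-8) = (f(1,0),f(0,1),f(1,1))
replace slot 1: 2·((-2)+(-8)) − (-5) = -15 → (-15,-2,-8)
replace slot 2: 2·((-15)+(-8)) − (-2) = -44 → (-15,-44,-8)
replace slot 3: 2·((-15)+(-44)) − (-8) = -110 → (-15,-44,-110)

-15,-44,-110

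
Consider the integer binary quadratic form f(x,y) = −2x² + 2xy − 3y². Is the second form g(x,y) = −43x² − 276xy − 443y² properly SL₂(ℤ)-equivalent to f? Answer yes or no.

D₁ = -20, D₂ = -20
f is negative-definite; reduce −f:
−f: translate: b→2 (≡-2 mod 4), so (2,-2,3)→(2,2,3)
−f: reduced (well bottom): (2,2,3) with a≤c, −a<b≤a
flip sign back: reduced form of f is (-2,-2,-3)
g is negative-definite; reduce −g:
−g: translate: b→18 (≡276 mod 86), so (43,276,443)→(43,18,2)
−g: flip: (43,18,2)→(2,-18,43)
−g: translate: b→2 (≡-18 mod 4), so (2,-18,43)→(2,2,3)
−g: reduced (well bottom): (2,2,3) with a≤c, −a<b≤a
flip sign back: reduced form of g is (-2,-2,-3)
reduced forms (-2, -2, -3) vs (-2, -2, -3) ⇒ equivalent

yes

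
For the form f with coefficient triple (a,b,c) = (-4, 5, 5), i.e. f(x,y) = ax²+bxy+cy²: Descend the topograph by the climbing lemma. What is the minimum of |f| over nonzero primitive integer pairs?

river: ρ → (5,5,-4)
river: ρ → (-4,3,6)
river: ρ → (6,9,-1)
river: ρ → (-1,9,6)
river: ρ → (6,3,-4)
river: ρ → (-4,5,5)
closes: descent 0, river 6
min |a| on river = 1

1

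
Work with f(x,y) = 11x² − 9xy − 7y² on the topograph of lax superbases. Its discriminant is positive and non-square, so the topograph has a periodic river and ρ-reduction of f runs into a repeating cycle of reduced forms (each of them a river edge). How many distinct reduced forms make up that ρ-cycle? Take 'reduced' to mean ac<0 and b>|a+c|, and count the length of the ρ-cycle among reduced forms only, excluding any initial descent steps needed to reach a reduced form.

D = 389, ⌊√D⌋ = 19
descent: ρ → (-7,9,11)  [lands on river]
river: ρ → (11,13,-5)
river: ρ → (-5,17,5)
river: ρ → (5,13,-11)
river: ρ → (-11,9,7)
river: ρ → (7,19,-1)
river: ρ → (-1,19,7)
river: ρ → (7,9,-11)
river: ρ → (-11,13,5)
river: ρ → (5,17,-5)
river: ρ → (-5,13,11)
river: ρ → (11,9,-7)
river: ρ → (-7,19,1)
river: ρ → (1,19,-7)
ρ-cycle length = 14 (tail of 1 descent step not counted)

14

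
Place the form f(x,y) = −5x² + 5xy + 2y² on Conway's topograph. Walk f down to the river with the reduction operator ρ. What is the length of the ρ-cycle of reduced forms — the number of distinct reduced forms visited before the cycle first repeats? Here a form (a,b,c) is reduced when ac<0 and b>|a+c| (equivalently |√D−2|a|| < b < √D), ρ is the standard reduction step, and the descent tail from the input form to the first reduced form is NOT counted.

D = 65, ⌊√D⌋ = 8
river: ρ → (2,7,-2)
river: ρ → (-2,5,5)
river: ρ → (5,5,-2)
river: ρ → (-2,7,2)
river: ρ → (2,5,-5)
river: ρ → (-5,5,2)
ρ-cycle length = 6 (tail of 0 descent steps not counted)

6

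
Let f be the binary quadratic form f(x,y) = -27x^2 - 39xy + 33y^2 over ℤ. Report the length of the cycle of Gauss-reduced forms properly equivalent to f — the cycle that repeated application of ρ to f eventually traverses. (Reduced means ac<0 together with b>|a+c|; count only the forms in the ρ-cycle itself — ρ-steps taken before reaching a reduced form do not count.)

D = 5085, ⌊√D⌋ = 71
descent: ρ → (33,39,-27)  [lands on river]
river: ρ → (-27,69,3)
river: ρ → (3,69,-27)
river: ρ → (-27,39,33)
river: ρ → (33,27,-33)
river: ρ → (-33,39,27)
river: ρ → (27,69,-3)
river: ρ → (-3,69,27)
river: ρ → (27,39,-33)
river: ρ → (-33,27,33)
ρ-cycle length = 10 (tail of 1 descent step not counted)

10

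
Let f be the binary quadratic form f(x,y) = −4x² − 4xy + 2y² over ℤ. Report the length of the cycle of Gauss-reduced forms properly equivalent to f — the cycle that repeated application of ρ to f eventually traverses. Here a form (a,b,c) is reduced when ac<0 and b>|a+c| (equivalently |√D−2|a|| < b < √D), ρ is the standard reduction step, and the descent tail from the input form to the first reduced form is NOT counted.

D = 48, ⌊√D⌋ = 6
descent: ρ → (2,4,-4)  [lands on river]
river: ρ → (-4,4,2)
ρ-cycle length = 2 (tail of 1 descent step not counted)

2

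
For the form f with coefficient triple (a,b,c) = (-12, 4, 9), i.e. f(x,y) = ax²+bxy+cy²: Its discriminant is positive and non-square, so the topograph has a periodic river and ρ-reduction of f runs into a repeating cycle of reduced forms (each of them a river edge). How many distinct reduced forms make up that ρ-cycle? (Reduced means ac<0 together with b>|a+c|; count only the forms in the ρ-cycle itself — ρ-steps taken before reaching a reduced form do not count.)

D = 448, ⌊√D⌋ = 21
river: ρ → (9,14,-7)
river: ρ → (-7,14,9)
river: ρ → (9,4,-12)
river: ρ → (-12,20,1)
river: ρ → (1,20,-12)
river: ρ → (-12,4,9)
ρ-cycle length = 6 (tail of 0 descent steps not counted)

6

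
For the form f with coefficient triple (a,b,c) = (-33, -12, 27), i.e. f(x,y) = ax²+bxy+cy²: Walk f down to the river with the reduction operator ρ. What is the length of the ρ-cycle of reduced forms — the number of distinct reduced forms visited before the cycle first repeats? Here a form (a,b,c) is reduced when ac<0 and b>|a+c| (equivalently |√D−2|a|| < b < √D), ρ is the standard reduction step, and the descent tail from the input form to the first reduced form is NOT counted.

D = 3708, ⌊√D⌋ = 60
descent: ρ → (27,12,-33)  [lands on river]
river: ρ → (-33,54,6)
river: ρ → (6,54,-33)
river: ρ → (-33,12,27)
river: ρ → (27,42,-18)
river: ρ → (-18,30,39)
river: ρ → (39,48,-9)
river: ρ → (-9,60,3)
river: ρ → (3,60,-9)
river: ρ → (-9,48,39)
river: ρ → (39,30,-18)
river: ρ → (-18,42,27)
ρ-cycle length = 12 (tail of 1 descent step not counted)

12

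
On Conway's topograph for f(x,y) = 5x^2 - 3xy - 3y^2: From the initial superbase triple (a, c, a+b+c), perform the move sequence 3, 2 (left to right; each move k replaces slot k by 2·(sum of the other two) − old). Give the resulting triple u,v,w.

start (5,-3,-1) = (f(1,0),f(0,1),f(1,1))
replace slot 3: 2·(5+(-3)) − (-1) = 5 → (5,-3,5)
replace slot 2: 2·(5+5) − (-3) = 23 → (5,23,5)

5,23,5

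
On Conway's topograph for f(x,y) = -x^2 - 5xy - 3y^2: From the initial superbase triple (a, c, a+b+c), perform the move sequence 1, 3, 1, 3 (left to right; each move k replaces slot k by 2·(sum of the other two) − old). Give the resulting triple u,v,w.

start (-1,-3,-9) = (f(1,0),f(0,1),f(1,1))
replace slot 1: 2·((-3)+(-9)) − (-1) = -23 → (-23,-3,-9)
replace slot 3: 2·((-23)+(-3)) − (-9) = -43 → (-23,-3,-43)
replace slot 1: 2·((-3)+(-43)) − (-23) = -69 → (-69,-3,-43)
replace slot 3: 2·((-69)+(-3)) − (-43) = -101 → (-69,-3,-101)

-69,-3,-101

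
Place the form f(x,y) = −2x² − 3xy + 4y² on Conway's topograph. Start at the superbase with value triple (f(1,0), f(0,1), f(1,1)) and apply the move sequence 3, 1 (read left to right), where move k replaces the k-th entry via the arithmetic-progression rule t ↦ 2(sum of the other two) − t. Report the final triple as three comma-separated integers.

start (-2,4,-1) = (f(1,0),f(0,1),f(1,1))
replace slot 3: 2·((-2)+4) − (-1) = 5 → (-2,4,5)
replace slot 1: 2·(4+5) − (-2) = 20 → (20,4,5)

20,4,5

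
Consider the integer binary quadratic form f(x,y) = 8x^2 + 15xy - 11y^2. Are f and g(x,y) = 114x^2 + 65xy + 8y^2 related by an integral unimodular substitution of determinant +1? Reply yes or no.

D₁ = 577, D₂ = 577
river cycle of f (length 10): (-11, 7, 12), (12, 17, -6), (-6, 19, 9), (9, 17, -8), (-8, 15, 11), (11, 7, -12), (-12, 17, 6), (6, 19, -9), (-9, 17, 8), (8, 15, -11)
river cycle of g (length 10): (8, 15, -11), (-11, 7, 12), (12, 17, -6), (-6, 19, 9), (9, 17, -8), (-8, 15, 11), (11, 7, -12), (-12, 17, 6), (6, 19, -9), (-9, 17, 8)
cycles coincide ⇒ equivalent

yes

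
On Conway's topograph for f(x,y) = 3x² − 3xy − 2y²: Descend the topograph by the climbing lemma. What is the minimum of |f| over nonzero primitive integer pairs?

descent: ρ → (-2,3,3)  [lands on river]
river: ρ → (3,3,-2)
river: ρ → (-2,5,1)
river: ρ → (1,5,-2)
closes: descent 1, river 4
min |a| on river = 1

1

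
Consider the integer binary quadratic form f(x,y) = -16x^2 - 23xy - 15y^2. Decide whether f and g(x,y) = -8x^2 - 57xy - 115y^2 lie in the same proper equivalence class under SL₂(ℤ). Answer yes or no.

D₁ = -431, D₂ = -431
f is negative-definite; reduce −f:
−f: translate: b→-9 (≡23 mod 32), so (16,23,15)→(16,-9,8)
−f: flip: (16,-9,8)→(8,9,16)
−f: translate: b→-7 (≡9 mod 16), so (8,9,16)→(8,-7,15)
−f: reduced (well bottom): (8,-7,15) with a≤c, −a<b≤a
flip sign back: reduced form of f is (-8,7,-15)
g is negative-definite; reduce −g:
−g: translate: b→-7 (≡57 mod 16), so (8,57,115)→(8,-7,15)
−g: reduced (well bottom): (8,-7,15) with a≤c, −a<b≤a
flip sign back: reduced form of g is (-8,7,-15)
reduced forms (-8, 7, -15) vs (-8, 7, -15) ⇒ equivalent

yes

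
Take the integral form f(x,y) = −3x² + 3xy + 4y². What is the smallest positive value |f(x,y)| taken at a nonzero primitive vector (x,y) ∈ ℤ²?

river: ρ → (4,5,-2)
river: ρ → (-2,7,1)
river: ρ → (1,7,-2)
river: ρ → (-2,5,4)
river: ρ → (4,3,-3)
river: ρ → (-3,3,4)
closes: descent 0, river 6
min |a| on river = 1

1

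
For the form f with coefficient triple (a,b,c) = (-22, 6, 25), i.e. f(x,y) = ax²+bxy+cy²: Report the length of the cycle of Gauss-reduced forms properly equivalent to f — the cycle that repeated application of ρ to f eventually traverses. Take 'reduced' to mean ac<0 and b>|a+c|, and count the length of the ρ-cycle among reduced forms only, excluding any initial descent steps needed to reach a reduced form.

D = 2236, ⌊√D⌋ = 47
river: ρ → (25,44,-3)
river: ρ → (-3,46,10)
river: ρ → (10,34,-27)
river: ρ → (-27,20,17)
river: ρ → (17,14,-30)
river: ρ → (-30,46,1)
river: ρ → (1,46,-30)
river: ρ → (-30,14,17)
river: ρ → (17,20,-27)
river: ρ → (-27,34,10)
river: ρ → (10,46,-3)
river: ρ → (-3,44,25)
river: ρ → (25,6,-22)
river: ρ → (-22,38,9)
river: ρ → (9,34,-30)
river: ρ → (-30,26,13)
river: ρ → (13,26,-30)
river: ρ → (-30,34,9)
river: ρ → (9,38,-22)
river: ρ → (-22,6,25)
ρ-cycle length = 20 (tail of 0 descent steps not counted)

20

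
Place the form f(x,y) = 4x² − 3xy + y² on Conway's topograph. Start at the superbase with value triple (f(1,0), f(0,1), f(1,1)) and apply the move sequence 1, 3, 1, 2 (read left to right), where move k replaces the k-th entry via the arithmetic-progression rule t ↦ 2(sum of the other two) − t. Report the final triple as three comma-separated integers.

start (4,1,2) = (f(1,0),f(0,1),f(1,1))
replace slot 1: 2·(1+2) − 4 = 2 → (2,1,2)
replace slot 3: 2·(2+1) − 2 = 4 → (2,1,4)
replace slot 1: 2·(1+4) − 2 = 8 → (8,1,4)
replace slot 2: 2·(8+4) − 1 = 23 → (8,23,4)

8,23,4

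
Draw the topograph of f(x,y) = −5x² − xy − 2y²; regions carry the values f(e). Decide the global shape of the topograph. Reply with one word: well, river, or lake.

D = b²−4ac = (-1)² − 4·(-5)·(-2) = -39
D < 0 ⇒ definite ⇒ every region one sign ⇒ single well

well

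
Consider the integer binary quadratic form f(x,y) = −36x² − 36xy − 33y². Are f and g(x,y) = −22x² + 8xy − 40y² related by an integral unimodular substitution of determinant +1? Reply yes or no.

D₁ = -3456, D₂ = -3456
f is negative-definite; reduce −f:
−f: flip: (36,36,33)→(33,-36,36)
−f: translate: b→30 (≡-36 mod 66), so (33,-36,36)→(33,30,33)
−f: reduced (well bottom): (33,30,33) with a≤c, −a<b≤a
flip sign back: reduced form of f is (-33,-30,-33)
g is negative-definite; reduce −g:
−g: reduced (well bottom): (22,-8,40) with a≤c, −a<b≤a
flip sign back: reduced form of g is (-22,8,-40)
reduced forms (-33, -30, -33) vs (-22, 8, -40) ⇒ inequivalent

no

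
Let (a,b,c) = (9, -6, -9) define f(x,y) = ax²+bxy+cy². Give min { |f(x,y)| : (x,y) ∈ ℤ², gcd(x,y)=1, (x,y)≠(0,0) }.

descent: ρ → (-9,6,9)  [lands on river]
river: ρ → (9,12,-6)
river: ρ → (-6,12,9)
river: ρ → (9,6,-9)
river: ρ → (-9,12,6)
river: ρ → (6,12,-9)
closes: descent 1, river 6
min |a| on river = 6

6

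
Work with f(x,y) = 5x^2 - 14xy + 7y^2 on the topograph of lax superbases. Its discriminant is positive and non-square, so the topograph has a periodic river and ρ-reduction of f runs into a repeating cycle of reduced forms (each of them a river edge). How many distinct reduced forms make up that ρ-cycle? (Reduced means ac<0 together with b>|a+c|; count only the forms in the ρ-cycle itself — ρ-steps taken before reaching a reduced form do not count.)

D = 56, ⌊√D⌋ = 7
descent: ρ → (7,0,-2)
descent: ρ → (-2,4,5)  [lands on river]
river: ρ → (5,6,-1)
river: ρ → (-1,6,5)
river: ρ → (5,4,-2)
ρ-cycle length = 4 (tail of 2 descent steps not counted)

4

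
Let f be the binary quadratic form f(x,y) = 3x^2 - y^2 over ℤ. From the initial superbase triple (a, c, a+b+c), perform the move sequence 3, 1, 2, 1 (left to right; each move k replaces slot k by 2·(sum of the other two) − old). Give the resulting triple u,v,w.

start (3,-1,2) = (f(1,0),f(0,1),f(1,1))
replace slot 3: 2·(3+(-1)) − 2 = 2 → (3,-1,2)
replace slot 1: 2·((-1)+2) − 3 = -1 → (-1,-1,2)
replace slot 2: 2·((-1)+2) − (-1) = 3 → (-1,3,2)
replace slot 1: 2·(3+2) − (-1) = 11 → (11,3,2)

11,3,2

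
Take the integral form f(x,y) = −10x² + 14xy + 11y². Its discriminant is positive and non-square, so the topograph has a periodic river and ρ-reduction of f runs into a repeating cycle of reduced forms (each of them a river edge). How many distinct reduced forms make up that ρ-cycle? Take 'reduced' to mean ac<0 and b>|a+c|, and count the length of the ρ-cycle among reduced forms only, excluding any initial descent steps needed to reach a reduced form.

D = 636, ⌊√D⌋ = 25
river: ρ → (11,8,-13)
river: ρ → (-13,18,6)
river: ρ → (6,18,-13)
river: ρ → (-13,8,11)
river: ρ → (11,14,-10)
river: ρ → (-10,6,15)
river: ρ → (15,24,-1)
river: ρ → (-1,24,15)
river: ρ → (15,6,-10)
river: ρ → (-10,14,11)
ρ-cycle length = 10 (tail of 0 descent steps not counted)

10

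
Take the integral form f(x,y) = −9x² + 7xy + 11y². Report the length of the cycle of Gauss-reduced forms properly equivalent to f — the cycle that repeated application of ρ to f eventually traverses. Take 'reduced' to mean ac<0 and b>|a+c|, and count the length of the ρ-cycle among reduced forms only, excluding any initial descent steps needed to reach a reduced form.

D = 445, ⌊√D⌋ = 21
river: ρ → (11,15,-5)
river: ρ → (-5,15,11)
river: ρ → (11,7,-9)
river: ρ → (-9,11,9)
river: ρ → (9,7,-11)
river: ρ → (-11,15,5)
river: ρ → (5,15,-11)
river: ρ → (-11,7,9)
river: ρ → (9,11,-9)
river: ρ → (-9,7,11)
ρ-cycle length = 10 (tail of 0 descent steps not counted)

10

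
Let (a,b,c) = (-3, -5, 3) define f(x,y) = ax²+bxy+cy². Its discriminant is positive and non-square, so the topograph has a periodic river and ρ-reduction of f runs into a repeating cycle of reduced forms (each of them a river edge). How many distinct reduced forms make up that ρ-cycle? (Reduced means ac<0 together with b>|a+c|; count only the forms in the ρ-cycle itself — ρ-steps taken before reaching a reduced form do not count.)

D = 61, ⌊√D⌋ = 7
descent: ρ → (3,5,-3)  [lands on river]
river: ρ → (-3,7,1)
river: ρ → (1,7,-3)
river: ρ → (-3,5,3)
river: ρ → (3,7,-1)
river: ρ → (-1,7,3)
ρ-cycle length = 6 (tail of 1 descent step not counted)

6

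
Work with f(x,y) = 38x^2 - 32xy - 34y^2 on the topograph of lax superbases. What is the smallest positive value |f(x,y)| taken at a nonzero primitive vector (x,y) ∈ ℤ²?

descent: ρ → (-34,32,38)  [lands on river]
river: ρ → (38,44,-28)
river: ρ → (-28,68,14)
river: ρ → (14,72,-18)
river: ρ → (-18,72,14)
river: ρ → (14,68,-28)
river: ρ → (-28,44,38)
river: ρ → (38,32,-34)
river: ρ → (-34,36,36)
river: ρ → (36,36,-34)
closes: descent 1, river 10
min |a| on river = 14

14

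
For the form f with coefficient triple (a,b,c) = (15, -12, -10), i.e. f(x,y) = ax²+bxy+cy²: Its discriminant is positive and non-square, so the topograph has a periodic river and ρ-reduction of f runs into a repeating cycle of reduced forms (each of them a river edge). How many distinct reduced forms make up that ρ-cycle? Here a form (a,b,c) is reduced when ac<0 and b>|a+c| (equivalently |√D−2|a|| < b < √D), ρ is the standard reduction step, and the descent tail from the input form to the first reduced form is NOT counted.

D = 744, ⌊√D⌋ = 27
descent: ρ → (-10,12,15)  [lands on river]
river: ρ → (15,18,-7)
river: ρ → (-7,24,6)
river: ρ → (6,24,-7)
river: ρ → (-7,18,15)
river: ρ → (15,12,-10)
river: ρ → (-10,8,17)
river: ρ → (17,26,-1)
river: ρ → (-1,26,17)
river: ρ → (17,8,-10)
ρ-cycle length = 10 (tail of 1 descent step not counted)

10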